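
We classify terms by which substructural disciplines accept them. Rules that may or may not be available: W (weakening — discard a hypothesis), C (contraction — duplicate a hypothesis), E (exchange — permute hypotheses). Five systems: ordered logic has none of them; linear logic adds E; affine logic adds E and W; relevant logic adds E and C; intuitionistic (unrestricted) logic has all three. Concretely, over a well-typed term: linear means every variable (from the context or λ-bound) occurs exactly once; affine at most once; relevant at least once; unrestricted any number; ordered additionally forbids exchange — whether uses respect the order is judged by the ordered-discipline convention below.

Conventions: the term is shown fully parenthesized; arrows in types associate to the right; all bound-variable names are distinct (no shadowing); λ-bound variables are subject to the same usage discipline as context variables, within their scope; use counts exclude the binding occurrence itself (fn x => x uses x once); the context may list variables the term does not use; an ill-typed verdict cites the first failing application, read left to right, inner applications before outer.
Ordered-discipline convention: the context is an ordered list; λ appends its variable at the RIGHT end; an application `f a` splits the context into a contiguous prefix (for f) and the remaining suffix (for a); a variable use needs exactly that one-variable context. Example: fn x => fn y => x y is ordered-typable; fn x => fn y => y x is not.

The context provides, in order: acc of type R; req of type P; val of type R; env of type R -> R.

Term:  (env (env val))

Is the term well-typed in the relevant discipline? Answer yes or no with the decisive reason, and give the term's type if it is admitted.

no — acc, req never used (weakening)
usage: acc=0, req=0, val=1, env=2
uses in reading order: env, env, val
typing: well-typed at R
across the five disciplines: ordered ✗ · linear ✗ · affine ✗ · relevant ✗ · unrestricted ✓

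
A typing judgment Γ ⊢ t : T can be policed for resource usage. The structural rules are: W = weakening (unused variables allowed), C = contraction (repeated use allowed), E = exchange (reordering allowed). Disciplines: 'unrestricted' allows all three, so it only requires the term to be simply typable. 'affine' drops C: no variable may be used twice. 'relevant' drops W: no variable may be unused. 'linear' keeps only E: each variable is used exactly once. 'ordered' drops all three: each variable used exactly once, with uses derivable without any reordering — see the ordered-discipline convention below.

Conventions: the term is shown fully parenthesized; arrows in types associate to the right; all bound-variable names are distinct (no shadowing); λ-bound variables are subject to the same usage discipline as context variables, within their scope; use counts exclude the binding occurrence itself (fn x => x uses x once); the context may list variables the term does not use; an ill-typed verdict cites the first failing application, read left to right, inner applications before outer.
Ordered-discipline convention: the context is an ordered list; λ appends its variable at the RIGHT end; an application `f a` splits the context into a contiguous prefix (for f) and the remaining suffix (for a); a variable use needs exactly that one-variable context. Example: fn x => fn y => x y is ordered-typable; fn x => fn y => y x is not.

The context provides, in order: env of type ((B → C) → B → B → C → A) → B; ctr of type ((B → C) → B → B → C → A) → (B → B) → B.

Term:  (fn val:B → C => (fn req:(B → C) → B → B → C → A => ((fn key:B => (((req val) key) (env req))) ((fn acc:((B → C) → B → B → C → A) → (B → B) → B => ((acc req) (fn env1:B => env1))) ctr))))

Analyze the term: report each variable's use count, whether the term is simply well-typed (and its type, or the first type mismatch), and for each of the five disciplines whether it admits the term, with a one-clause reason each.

counts: env ×1; ctr ×1; val (λ-bound) ×1; req (λ-bound) ×3; key (λ-bound) ×1; acc (λ-bound) ×1; env1 (λ-bound) ×1
uses in reading order: req, val, key, env, req, acc, req, env1, ctr
typing: well-typed — term : (B → C) → ((B → C) → B → B → C → A) → C → A
ordered: ✗, needs contraction — req ×3
linear: ✗, needs contraction — req ×3
affine: ✗, needs contraction — req ×3
relevant: ✓, env, ctr, val, req, key, acc, env1: all used, weakening unneeded
unrestricted: ✓, type-checks ((B → C) → ((B → C) → B → B → C → A) → C → A) and nothing is barred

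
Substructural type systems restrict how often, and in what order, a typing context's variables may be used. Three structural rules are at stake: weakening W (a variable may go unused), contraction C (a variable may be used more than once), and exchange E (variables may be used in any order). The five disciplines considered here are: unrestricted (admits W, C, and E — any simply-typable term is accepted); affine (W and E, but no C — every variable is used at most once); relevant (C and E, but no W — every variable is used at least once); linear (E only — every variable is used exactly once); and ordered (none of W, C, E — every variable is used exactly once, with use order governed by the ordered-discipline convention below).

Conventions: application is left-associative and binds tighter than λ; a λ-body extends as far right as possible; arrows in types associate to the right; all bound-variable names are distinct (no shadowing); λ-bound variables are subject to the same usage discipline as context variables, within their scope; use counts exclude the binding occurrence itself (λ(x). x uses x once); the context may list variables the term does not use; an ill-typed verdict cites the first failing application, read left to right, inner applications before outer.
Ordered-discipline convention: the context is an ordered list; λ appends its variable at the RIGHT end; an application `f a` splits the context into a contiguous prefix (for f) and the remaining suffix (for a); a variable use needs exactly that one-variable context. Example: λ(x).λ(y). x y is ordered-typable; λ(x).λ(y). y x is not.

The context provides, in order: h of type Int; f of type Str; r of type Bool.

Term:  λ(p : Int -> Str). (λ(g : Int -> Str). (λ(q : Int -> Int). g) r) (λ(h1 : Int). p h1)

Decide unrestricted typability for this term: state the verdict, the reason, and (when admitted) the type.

no — a type mismatch blocks all five
usage: h=0, f=0, r=1, p (bound)=1, g (bound)=1, q (bound)=0, h1 (bound)=1
left-to-right use order: g, r, p, h1
typing: ill-typed: a function awaiting Int -> Int gets Bool
across the five disciplines: ordered ✗ | linear ✗ | affine ✗ | relevant ✗ | unrestricted ✗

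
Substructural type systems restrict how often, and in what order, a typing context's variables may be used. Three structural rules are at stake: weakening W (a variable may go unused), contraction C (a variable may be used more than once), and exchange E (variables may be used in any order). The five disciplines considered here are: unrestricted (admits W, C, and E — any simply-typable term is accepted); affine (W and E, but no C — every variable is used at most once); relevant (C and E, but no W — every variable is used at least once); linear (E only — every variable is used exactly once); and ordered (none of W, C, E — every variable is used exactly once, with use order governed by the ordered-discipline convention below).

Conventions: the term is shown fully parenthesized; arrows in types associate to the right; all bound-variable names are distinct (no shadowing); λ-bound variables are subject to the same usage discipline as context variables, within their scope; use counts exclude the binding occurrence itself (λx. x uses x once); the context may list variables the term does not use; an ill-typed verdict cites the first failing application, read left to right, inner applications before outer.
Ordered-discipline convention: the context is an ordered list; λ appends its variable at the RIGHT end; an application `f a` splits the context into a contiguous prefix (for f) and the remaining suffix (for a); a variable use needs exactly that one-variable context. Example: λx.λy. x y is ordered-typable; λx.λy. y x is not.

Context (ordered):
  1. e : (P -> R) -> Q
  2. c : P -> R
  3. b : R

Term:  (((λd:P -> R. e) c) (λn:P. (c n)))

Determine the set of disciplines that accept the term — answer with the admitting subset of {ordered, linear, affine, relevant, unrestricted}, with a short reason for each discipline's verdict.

admitted in: unrestricted
use counts: e: 1×; c: 2×; b: 0×; d (bound): 0×; n (bound): 1×
use order (left to right): e, c, c, n
typing: ✓ — Q
ordered: ✗ — repeated use of c ×2; b, d left unused
linear: ✗ — repeated use of c ×2; b, d left unused
affine: ✗ — repeated use of c ×2
relevant: ✗ — b, d left unused
unrestricted: ✓ — typability at Q is all that's needed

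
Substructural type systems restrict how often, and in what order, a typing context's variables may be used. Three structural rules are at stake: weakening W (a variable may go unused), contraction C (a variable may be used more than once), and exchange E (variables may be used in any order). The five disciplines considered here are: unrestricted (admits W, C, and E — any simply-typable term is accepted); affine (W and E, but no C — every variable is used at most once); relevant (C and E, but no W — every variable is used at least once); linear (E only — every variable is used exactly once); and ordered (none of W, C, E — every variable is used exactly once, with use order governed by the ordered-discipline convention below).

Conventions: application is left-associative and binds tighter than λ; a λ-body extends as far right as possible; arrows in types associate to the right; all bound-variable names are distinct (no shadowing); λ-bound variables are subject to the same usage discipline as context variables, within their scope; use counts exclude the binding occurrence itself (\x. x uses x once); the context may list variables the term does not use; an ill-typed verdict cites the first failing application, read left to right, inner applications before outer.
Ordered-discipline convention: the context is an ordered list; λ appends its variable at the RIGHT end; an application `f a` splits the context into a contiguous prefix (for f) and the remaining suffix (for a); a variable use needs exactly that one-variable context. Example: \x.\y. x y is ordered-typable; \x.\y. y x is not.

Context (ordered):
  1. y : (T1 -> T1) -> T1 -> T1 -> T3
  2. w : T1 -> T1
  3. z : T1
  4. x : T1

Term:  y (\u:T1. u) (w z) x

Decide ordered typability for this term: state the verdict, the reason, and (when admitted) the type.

yes — y, w, z, x, u once each; derivable with no W/C/E; term : T3
counts: y=1, w=1, z=1, x=1, u (λ-bound)=1
order of uses: y, u, w, z, x
typing: the term checks, with type T3
summary: ordered ✓ | linear ✓ | affine ✓ | relevant ✓ | unrestricted ✓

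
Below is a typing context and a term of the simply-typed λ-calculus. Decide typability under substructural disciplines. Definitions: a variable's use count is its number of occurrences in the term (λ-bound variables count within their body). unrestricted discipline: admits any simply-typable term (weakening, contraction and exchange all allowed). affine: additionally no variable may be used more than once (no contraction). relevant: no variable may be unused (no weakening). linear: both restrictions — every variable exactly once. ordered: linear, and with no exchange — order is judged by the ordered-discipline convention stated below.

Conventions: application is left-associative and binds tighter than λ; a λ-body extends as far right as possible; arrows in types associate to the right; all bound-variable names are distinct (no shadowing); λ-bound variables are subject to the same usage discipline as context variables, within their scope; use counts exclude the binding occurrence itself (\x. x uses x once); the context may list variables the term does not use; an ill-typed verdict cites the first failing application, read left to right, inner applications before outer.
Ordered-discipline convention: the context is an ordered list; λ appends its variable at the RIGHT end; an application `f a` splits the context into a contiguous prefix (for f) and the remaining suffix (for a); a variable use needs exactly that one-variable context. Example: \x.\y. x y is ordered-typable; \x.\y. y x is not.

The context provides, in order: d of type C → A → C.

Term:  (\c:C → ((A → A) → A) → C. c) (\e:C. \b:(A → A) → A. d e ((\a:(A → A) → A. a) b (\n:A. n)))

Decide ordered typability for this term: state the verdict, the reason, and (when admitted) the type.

yes — d, c, e, b, a, n: once each, no exchange needed; term : C → ((A → A) → A) → C
counts: d: 1×, c (bound): 1×, e (bound): 1×, b (bound): 1×, a (bound): 1×, n (bound): 1×
use order (left to right): c, d, e, a, b, n
typing: ✓ — C → ((A → A) → A) → C
all disciplines: ordered ✓, linear ✓, affine ✓, relevant ✓, unrestricted ✓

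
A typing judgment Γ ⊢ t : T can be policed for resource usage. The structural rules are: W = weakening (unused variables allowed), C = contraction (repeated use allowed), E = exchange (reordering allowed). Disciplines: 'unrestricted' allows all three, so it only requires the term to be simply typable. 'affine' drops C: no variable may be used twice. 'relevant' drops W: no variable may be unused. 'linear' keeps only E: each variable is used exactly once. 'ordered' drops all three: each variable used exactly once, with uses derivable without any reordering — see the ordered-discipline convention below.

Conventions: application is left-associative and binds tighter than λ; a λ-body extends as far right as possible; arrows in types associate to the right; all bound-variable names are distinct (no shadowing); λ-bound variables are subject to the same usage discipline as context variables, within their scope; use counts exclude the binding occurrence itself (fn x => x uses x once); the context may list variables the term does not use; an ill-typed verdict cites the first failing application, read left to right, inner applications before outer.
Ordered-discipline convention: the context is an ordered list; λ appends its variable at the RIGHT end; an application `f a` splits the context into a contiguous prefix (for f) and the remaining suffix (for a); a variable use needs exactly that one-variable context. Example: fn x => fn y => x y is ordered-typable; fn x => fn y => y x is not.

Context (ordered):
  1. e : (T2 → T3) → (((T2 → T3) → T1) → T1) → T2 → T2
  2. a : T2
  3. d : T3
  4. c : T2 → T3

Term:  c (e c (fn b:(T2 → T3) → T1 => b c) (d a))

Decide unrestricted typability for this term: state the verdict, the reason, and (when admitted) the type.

no — not simply typable
counts: e=1; a=1; d=1; c=3; b (bound)=1
left-to-right use order: c, e, c, b, c, d, a
typing: ill-typed: non-function type T3 applied to an argument
per-discipline verdicts: ordered ✗ · linear ✗ · affine ✗ · relevant ✗ · unrestricted ✗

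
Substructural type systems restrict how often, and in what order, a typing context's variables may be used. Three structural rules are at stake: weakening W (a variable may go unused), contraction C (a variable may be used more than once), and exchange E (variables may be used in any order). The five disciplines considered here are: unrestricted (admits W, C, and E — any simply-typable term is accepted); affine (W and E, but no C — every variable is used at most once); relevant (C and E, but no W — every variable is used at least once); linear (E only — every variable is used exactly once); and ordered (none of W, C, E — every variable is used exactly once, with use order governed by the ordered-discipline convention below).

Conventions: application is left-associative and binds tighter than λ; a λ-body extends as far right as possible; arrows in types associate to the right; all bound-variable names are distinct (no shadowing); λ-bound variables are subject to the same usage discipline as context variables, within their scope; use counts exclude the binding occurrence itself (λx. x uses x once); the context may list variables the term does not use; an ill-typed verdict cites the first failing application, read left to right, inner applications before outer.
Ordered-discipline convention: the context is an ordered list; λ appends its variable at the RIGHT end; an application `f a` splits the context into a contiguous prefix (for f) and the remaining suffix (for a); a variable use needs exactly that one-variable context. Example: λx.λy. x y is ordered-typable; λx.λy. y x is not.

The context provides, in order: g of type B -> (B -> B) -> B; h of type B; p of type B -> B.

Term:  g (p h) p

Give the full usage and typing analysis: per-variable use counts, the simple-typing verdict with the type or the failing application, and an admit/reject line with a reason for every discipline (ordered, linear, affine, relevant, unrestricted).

use counts: g: 1; h: 1; p: 2
order of uses: g, p, h, p
typing: well-typed at B
ordered: ✗, needs contraction — p ×2
linear: ✗, needs contraction — p ×2
affine: ✗, needs contraction — p ×2
relevant: ✓, every one of g, h, p appears
unrestricted: ✓, typability at B is all that's needed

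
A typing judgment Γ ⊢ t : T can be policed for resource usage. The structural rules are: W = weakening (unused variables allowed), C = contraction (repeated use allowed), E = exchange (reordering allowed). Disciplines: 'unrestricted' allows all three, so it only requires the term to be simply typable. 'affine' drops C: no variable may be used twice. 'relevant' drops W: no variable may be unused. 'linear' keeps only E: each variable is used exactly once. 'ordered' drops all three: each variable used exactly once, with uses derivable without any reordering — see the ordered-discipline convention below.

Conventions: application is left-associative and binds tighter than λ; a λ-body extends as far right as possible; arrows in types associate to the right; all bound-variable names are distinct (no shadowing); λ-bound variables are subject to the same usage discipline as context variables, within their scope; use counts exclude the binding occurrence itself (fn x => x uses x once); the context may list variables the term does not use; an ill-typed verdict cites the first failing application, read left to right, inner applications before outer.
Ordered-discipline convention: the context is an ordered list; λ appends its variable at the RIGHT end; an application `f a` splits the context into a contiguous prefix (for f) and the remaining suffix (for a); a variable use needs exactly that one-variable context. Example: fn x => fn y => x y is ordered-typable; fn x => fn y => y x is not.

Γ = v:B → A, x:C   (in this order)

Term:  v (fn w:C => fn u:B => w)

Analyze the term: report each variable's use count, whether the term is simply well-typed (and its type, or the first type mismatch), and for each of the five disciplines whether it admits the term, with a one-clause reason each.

variable uses: v=1; x=0; w (λ-bound)=1; u (λ-bound)=0
order of uses: v, w
typing: ill-typed: a function awaiting B gets C → B → C
ordered: ✗, fails simple typing
linear: ✗, a type mismatch blocks all five
affine: ✗, the type mismatch rejects it
relevant: ✗, not simply typable
unrestricted: ✗, fails simple typing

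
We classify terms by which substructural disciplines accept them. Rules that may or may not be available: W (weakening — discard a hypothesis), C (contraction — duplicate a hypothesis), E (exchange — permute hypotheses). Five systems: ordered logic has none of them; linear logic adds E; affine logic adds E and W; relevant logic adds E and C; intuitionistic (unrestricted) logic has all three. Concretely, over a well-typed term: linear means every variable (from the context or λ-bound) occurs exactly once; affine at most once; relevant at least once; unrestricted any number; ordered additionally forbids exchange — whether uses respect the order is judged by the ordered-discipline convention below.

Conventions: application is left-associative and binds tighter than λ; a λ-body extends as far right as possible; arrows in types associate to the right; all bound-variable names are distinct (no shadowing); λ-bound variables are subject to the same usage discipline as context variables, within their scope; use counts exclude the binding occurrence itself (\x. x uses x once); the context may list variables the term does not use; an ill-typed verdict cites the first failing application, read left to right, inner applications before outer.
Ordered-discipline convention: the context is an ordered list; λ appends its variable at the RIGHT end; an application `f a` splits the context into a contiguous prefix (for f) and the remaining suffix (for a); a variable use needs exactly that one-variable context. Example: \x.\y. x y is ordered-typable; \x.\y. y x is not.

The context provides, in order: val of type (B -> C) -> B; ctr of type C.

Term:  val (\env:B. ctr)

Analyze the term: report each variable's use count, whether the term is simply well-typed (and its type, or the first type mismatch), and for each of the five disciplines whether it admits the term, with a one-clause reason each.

variable uses: val ×1; ctr ×1; env [bound] ×0
left-to-right use order: val, ctr
typing: ✓ — B
ordered ✗ (needs weakening: env unused)
linear ✗ (needs weakening: env unused)
affine ✓ (at most one use each (val, ctr, env))
relevant ✗ (needs weakening: env unused)
unrestricted ✓ (simply typable at B; W, C, E all held)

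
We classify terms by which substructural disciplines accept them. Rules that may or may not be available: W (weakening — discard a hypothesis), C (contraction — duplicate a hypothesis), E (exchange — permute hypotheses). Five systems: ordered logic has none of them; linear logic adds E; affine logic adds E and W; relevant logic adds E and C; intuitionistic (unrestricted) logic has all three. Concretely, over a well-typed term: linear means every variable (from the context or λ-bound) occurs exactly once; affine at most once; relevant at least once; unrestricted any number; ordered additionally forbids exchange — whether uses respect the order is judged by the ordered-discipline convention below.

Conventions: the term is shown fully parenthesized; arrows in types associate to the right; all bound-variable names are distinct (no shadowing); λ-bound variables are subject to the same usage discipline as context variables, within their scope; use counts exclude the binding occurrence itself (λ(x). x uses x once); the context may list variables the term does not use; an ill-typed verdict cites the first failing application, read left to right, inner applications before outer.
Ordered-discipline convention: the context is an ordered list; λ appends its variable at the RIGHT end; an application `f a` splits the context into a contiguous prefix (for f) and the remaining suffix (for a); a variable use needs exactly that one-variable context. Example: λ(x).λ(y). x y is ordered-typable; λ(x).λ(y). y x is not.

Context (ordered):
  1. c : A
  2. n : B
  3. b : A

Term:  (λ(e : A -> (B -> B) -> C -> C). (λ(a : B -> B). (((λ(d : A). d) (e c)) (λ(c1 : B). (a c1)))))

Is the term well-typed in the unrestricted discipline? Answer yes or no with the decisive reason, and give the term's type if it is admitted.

no — fails simple typing
use counts: c: 1×, n: 0×, b: 0×, e [bound]: 1×, a [bound]: 1×, d [bound]: 1×, c1 [bound]: 1×
use order (left to right): d, e, c, a, c1
typing: ill-typed: a function awaiting A gets (B -> B) -> C -> C
across the five disciplines: ordered ✗, linear ✗, affine ✗, relevant ✗, unrestricted ✗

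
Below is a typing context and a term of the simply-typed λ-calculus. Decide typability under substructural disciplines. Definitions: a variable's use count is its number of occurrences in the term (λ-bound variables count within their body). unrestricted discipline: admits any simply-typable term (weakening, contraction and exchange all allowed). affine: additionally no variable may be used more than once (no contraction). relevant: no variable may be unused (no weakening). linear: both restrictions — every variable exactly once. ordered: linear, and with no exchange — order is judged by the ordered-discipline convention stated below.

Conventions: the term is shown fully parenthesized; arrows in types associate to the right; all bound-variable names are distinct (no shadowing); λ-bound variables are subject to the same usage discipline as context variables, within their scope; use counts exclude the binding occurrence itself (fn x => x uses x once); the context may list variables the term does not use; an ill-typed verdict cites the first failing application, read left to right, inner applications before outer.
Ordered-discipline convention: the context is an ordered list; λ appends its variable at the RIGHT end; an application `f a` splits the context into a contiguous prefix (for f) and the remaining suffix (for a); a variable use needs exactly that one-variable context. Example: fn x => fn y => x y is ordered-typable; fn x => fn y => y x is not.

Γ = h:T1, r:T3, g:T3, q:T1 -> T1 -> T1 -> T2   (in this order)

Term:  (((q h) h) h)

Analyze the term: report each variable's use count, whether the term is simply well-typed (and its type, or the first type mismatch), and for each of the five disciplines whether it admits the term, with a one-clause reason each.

variable uses: h ×3, r ×0, g ×0, q ×1
order of uses: q, h, h, h
typing: well-typed at T2
ordered ✗ (uses contraction: h ×3; needs weakening: r, g unused)
linear ✗ (uses contraction: h ×3; needs weakening: r, g unused)
affine ✗ (uses contraction: h ×3)
relevant ✗ (needs weakening: r, g unused)
unrestricted ✓ (well-typed at T2; no restrictions here)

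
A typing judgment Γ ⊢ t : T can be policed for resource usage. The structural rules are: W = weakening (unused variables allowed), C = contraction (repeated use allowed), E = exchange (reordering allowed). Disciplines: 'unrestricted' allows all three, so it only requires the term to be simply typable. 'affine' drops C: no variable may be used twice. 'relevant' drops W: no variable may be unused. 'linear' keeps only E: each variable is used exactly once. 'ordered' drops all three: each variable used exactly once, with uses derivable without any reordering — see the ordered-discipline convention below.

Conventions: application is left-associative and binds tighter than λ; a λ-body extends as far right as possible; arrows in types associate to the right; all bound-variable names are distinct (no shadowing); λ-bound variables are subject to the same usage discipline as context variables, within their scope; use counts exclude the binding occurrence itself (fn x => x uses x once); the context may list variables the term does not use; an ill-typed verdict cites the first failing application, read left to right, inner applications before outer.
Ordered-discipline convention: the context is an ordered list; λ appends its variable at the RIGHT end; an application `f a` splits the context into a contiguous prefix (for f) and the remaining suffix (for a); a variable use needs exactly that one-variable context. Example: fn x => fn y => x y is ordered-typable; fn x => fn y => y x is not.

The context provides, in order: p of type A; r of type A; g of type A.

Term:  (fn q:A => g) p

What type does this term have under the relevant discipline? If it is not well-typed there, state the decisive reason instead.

not well-typed under relevant — r, q left unused
use counts: p: 1, r: 0, g: 1, q (λ-bound): 0
use order (left to right): g, p
typing: the term checks, with type A
per-discipline verdicts: ordered ✗ | linear ✗ | affine ✓ | relevant ✗ | unrestricted ✓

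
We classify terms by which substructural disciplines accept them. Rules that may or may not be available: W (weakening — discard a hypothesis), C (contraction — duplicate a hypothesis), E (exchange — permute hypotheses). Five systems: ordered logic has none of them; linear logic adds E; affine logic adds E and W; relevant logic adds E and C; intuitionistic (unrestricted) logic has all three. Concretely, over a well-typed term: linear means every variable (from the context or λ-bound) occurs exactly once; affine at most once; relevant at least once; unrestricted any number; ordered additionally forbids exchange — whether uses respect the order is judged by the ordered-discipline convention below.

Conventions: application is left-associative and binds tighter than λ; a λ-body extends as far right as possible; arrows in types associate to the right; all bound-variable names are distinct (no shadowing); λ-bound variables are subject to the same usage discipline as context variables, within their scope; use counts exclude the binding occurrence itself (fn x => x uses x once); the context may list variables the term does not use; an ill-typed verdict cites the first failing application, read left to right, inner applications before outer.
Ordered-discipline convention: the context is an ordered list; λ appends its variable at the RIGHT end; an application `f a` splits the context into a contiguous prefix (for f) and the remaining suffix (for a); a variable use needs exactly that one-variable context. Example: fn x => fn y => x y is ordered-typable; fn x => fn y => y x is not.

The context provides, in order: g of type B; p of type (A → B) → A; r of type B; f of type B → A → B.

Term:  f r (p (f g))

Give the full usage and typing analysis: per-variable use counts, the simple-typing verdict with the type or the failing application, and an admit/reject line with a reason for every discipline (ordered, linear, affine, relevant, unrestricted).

usage: g=1, p=1, r=1, f=2
left-to-right use order: f, r, p, f, g
typing: ✓ — B
ordered: ✗ — repeated use of f ×2
linear: ✗ — repeated use of f ×2
affine: ✗ — repeated use of f ×2
relevant: ✓ — g, p, r, f: all used, weakening unneeded
unrestricted: ✓ — type-checks (B) and nothing is barred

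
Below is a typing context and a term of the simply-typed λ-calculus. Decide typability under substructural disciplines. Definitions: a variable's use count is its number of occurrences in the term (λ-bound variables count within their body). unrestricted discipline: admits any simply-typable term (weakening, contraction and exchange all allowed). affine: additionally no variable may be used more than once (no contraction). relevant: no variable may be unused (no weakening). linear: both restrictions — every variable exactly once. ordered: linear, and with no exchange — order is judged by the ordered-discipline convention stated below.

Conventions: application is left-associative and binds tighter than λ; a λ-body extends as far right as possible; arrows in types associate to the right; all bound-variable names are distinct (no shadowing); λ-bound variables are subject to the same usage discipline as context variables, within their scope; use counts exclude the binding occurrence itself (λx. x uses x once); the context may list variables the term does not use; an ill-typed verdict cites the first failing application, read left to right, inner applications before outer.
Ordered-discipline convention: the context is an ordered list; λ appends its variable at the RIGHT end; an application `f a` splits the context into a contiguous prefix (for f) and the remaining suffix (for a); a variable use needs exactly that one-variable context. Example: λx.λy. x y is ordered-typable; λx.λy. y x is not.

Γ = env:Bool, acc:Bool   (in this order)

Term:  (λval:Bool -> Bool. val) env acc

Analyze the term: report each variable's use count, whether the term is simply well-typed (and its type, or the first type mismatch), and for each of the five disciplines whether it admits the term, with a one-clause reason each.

counts: env: 1×; acc: 1×; val [bound]: 1×
left-to-right use order: val, env, acc
typing: ill-typed: argument of type Bool where Bool -> Bool is required
ordered ✗ (a type mismatch blocks all five)
linear ✗ (the type mismatch rejects it)
affine ✗ (not simply typable)
relevant ✗ (fails simple typing)
unrestricted ✗ (a type mismatch blocks all five)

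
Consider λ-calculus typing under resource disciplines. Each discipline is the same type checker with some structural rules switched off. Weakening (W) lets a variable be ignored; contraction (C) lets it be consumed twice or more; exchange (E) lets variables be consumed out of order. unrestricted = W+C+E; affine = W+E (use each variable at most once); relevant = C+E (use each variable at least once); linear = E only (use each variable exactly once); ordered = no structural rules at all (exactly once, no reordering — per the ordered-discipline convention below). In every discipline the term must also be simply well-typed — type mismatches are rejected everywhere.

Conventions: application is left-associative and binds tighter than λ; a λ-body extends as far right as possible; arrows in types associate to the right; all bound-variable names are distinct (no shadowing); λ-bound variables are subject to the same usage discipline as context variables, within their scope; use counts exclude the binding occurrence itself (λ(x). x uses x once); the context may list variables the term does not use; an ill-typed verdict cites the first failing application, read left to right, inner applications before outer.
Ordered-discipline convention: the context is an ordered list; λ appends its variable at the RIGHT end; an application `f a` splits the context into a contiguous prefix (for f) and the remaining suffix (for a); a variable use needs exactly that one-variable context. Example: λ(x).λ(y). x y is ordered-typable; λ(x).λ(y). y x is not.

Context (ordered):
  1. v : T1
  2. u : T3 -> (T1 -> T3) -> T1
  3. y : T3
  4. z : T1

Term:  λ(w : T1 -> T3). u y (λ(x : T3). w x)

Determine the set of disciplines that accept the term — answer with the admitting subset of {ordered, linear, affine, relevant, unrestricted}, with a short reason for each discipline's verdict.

admitting disciplines: none
use counts: v: 0, u: 1, y: 1, z: 0, w (bound): 1, x (bound): 1
uses in reading order: u, y, w, x
typing: ill-typed: an argument T3 mismatches the expected T1
ordered: ✗, a type mismatch blocks all five
linear: ✗, the type mismatch rejects it
affine: ✗, not simply typable
relevant: ✗, fails simple typing
unrestricted: ✗, a type mismatch blocks all five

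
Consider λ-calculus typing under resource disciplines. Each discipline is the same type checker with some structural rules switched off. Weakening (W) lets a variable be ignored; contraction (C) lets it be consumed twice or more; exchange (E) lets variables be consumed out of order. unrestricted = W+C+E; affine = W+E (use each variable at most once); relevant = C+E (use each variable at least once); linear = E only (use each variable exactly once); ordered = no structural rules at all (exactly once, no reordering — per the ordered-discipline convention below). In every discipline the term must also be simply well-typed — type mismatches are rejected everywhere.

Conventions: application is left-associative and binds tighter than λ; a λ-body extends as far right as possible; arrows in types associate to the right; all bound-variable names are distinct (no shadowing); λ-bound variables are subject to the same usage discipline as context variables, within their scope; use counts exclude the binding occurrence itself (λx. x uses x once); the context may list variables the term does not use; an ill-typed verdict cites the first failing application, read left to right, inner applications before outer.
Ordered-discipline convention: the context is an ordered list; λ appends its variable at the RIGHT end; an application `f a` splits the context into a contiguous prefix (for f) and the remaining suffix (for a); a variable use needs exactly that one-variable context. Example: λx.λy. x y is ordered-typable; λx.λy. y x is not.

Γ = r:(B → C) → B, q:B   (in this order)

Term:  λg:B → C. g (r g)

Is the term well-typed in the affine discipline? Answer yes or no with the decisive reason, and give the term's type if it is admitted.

no — uses contraction: g ×2
variable uses: r: 1; q: 0; g [bound]: 2
order of uses: g, r, g
typing: well-typed — term : (B → C) → C
per-discipline verdicts: ordered ✗; linear ✗; affine ✗; relevant ✗; unrestricted ✓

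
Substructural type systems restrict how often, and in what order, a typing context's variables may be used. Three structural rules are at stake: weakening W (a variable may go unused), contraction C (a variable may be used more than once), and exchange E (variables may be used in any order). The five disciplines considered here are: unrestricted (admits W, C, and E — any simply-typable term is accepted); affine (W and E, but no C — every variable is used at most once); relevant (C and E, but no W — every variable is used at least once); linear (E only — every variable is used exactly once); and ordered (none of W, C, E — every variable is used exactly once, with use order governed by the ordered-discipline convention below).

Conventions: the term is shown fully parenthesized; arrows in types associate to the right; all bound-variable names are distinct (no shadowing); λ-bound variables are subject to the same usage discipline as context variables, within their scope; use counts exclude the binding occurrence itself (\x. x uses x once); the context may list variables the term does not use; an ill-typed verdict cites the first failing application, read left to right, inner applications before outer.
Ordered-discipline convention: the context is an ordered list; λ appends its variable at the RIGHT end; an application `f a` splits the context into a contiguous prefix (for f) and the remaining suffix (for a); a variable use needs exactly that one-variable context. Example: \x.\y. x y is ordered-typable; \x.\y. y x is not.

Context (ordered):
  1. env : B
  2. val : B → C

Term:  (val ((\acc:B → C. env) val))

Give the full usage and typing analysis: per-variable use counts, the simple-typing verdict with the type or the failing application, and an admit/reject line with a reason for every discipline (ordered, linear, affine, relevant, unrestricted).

use counts: env=1, val=2, acc (bound)=0
uses in reading order: val, env, val
typing: ✓ — C
ordered: ✗ — val ×2 used more than once (contraction); unused: acc — weakening required
linear: ✗ — val ×2 used more than once (contraction); unused: acc — weakening required
affine: ✗ — val ×2 used more than once (contraction)
relevant: ✗ — unused: acc — weakening required
unrestricted: ✓ — typability at C is all that's needed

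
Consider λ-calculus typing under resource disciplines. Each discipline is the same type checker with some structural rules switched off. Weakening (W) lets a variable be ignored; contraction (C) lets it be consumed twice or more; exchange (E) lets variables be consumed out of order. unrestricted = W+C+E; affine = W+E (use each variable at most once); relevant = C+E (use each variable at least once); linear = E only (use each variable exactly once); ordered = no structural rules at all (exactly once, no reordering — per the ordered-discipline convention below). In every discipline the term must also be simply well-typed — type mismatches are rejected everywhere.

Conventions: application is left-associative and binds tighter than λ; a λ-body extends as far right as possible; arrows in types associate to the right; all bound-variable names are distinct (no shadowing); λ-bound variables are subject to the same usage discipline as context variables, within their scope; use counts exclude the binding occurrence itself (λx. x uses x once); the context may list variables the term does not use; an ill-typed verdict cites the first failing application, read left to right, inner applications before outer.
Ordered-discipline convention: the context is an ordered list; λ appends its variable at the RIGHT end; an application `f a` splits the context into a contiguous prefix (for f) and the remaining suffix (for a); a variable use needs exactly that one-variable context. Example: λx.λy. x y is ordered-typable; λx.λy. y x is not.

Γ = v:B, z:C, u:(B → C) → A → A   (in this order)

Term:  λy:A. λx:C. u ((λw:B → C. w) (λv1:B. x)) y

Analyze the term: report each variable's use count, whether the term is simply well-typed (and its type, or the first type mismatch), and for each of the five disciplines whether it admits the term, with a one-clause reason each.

counts: v: 0, z: 0, u: 1, y (bound): 1, x (bound): 1, w (bound): 1, v1 (bound): 0
left-to-right use order: u, w, x, y
typing: the term checks, with type A → C → A
ordered: ✗ — needs weakening: v, z, v1 unused
linear: ✗ — needs weakening: v, z, v1 unused
affine: ✓ — none of v, z, u, y, x, w, v1 used more than once
relevant: ✗ — needs weakening: v, z, v1 unused
unrestricted: ✓ — type-checks (A → C → A) and nothing is barred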